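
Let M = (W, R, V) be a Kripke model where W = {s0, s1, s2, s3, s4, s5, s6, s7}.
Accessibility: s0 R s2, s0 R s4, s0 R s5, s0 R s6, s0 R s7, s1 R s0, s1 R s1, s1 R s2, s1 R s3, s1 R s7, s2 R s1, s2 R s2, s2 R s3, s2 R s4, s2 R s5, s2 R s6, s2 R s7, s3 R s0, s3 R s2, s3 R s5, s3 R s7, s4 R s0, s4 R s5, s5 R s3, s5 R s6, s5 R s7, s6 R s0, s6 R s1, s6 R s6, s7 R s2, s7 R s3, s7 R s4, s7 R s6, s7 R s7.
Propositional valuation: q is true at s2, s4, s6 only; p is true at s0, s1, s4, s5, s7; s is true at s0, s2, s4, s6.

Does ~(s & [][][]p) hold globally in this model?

Yes

Let φ = ~(s & [][][]p). Evaluate φ at each world:
  s0 (successors {s2, s4, s5, s6, s7}): φ is true.
  s1 (successors {s0, s1, s2, s3, s7}): φ is true.
  s2 (successors {s1, s2, s3, s4, s5, s6, s7}): φ is true.
  s3 (successors {s0, s2, s5, s7}): φ is true.
  s4 (successors {s0, s5}): φ is true.
  s5 (successors {s3, s6, s7}): φ is true.
  s6 (successors {s0, s1, s6}): φ is true.
  s7 (successors {s2, s3, s4, s6, s7}): φ is true.
For instance, at s6:
  At s6: s & [][][]p is false, so ~(s & [][][]p) is true.
    At s6: s is true, [][][]p is false, so s & [][][]p is false.
      At s6: [][][]p requires [][]p at every successor {s0, s1, s6}.
        [][]p fails at s0, so [][][]p is false at s6.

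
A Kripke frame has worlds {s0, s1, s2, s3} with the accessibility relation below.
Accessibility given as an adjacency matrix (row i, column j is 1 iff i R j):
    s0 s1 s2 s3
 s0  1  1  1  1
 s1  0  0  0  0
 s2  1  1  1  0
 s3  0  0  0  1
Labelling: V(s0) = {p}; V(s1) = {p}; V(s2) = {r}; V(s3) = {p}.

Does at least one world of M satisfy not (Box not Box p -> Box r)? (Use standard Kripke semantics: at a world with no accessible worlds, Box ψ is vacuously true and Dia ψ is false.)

No

Let φ = not (Box not Box p -> Box r). Evaluate φ at each world:
  s0 (successors {s0, s1, s2, s3}): φ is false.
  s1 (successors ∅): φ is false.
  s2 (successors {s0, s1, s2}): φ is false.
  s3 (successors {s3}): φ is false.
For instance, at s0:
  At s0: Box not Box p -> Box r is true, so not (Box not Box p -> Box r) is false.
    At s0: Box not Box p is false, Box r is false, so Box not Box p -> Box r is true.
      At s0: Box not Box p requires not Box p at every successor {s0, s1, s2, s3}.
        not Box p fails at s1, so Box not Box p is false at s0.
      At s0: Box r requires r at every successor {s0, s1, s2, s3}.
        r fails at s0, so Box r is false at s0.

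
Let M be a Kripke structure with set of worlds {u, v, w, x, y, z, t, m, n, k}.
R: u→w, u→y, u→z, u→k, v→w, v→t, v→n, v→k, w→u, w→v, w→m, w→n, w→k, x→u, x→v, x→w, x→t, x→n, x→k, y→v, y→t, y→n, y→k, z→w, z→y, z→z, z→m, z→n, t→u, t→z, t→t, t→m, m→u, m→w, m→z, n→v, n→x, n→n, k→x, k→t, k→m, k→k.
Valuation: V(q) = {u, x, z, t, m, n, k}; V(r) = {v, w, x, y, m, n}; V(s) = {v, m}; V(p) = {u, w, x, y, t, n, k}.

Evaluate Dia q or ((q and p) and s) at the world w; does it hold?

At w: Dia q is true, (q and p) and s is false, so Dia q or ((q and p) and s) is true.
  At w: Dia q requires q at some successor in {u, v, m, n, k}.
    q holds at u, so Dia q is true at w.

Yes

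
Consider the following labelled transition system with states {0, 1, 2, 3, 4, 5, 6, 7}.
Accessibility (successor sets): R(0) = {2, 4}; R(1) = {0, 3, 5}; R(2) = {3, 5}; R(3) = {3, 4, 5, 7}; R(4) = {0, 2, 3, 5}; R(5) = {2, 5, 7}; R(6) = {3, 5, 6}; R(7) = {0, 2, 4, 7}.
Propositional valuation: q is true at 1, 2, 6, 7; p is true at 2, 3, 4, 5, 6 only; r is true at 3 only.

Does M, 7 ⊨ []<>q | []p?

No

At 7: []<>q is false, []p is false, so []<>q | []p is false.
  At 7: []<>q requires <>q at every successor {0, 2, 4, 7}.
    <>q fails at 2, so []<>q is false at 7.
      At 2: <>q requires q at some successor in {3, 5}.
        At 3: q is false.
        At 5: q is false.
      So <>q is false at 2.
  At 7: []p requires p at every successor {0, 2, 4, 7}.
    p fails at 0, so []p is false at 7.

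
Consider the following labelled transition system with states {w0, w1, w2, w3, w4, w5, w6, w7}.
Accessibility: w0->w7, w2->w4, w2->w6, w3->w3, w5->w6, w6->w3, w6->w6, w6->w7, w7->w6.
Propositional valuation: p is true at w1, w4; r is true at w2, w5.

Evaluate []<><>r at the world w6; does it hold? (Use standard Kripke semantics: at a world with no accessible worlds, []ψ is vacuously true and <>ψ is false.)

At w6: []<><>r requires <><>r at every successor {w3, w6, w7}.
  <><>r fails at w3, so []<><>r is false at w6.
    At w3: <><>r requires <>r at some successor in {w3}.
      At w3: <>r is false.
    So <><>r is false at w3.

No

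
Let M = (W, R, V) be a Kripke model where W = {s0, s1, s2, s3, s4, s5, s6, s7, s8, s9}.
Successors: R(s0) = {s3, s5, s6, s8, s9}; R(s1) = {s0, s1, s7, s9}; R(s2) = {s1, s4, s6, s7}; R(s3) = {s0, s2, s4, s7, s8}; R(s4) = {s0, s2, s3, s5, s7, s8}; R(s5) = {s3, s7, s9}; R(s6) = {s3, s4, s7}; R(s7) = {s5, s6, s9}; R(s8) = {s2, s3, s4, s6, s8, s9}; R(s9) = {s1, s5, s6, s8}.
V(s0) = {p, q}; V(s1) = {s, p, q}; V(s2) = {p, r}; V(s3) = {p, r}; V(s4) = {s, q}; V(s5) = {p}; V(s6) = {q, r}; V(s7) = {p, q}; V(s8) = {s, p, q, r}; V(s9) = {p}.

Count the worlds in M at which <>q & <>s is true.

Let φ = <>q & <>s. Evaluate φ at each world:
  s0 (successors {s3, s5, s6, s8, s9}): φ is true.
  s1 (successors {s0, s1, s7, s9}): φ is true.
  s2 (successors {s1, s4, s6, s7}): φ is true.
  s3 (successors {s0, s2, s4, s7, s8}): φ is true.
  s4 (successors {s0, s2, s3, s5, s7, s8}): φ is true.
  s5 (successors {s3, s7, s9}): φ is false.
  s6 (successors {s3, s4, s7}): φ is true.
  s7 (successors {s5, s6, s9}): φ is false.
  s8 (successors {s2, s3, s4, s6, s8, s9}): φ is true.
  s9 (successors {s1, s5, s6, s8}): φ is true.
For instance, at s3:
  At s3: <>q is true, <>s is true, so <>q & <>s is true.
    At s3: <>q requires q at some successor in {s0, s2, s4, s7, s8}.
      q holds at s0, so <>q is true at s3.
    At s3: <>s requires s at some successor in {s0, s2, s4, s7, s8}.
      s holds at s4, so <>s is true at s3.
Satisfying worlds: {s0, s1, s2, s3, s4, s6, s8, s9}

8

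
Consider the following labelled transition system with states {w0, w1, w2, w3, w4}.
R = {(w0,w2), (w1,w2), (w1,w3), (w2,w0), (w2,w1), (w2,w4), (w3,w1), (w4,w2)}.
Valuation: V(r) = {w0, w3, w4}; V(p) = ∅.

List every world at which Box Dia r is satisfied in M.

Recall that Box ψ holds at a world iff ψ holds at every accessible world, and Dia ψ holds iff ψ holds at some accessible world.
Let φ = Box Dia r. Evaluate φ at each world:
  w0 (successors {w2}): φ is true.
  w1 (successors {w2, w3}): φ is false.
  w2 (successors {w0, w1, w4}): φ is false.
  w3 (successors {w1}): φ is true.
  w4 (successors {w2}): φ is true.
For instance, at w4:
  At w4: Box Dia r requires Dia r at every successor {w2}.
      At w2: Dia r requires r at some successor in {w0, w1, w4}.
        r holds at w0, so Dia r is true at w2.
  So Box Dia r is true at w4.
Satisfying worlds: {w0, w3, w4}

w0, w3, w4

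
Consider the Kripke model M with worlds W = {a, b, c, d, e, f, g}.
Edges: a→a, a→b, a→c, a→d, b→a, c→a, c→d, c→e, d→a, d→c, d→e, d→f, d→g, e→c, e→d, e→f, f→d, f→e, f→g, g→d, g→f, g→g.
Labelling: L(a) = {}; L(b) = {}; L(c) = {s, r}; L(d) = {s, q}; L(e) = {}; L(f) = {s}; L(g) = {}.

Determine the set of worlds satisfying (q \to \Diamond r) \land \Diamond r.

a, d, e

Recall that \Diamond ψ holds at a world iff ψ holds at some accessible world.
Let φ = (q \to \Diamond r) \land \Diamond r. Evaluate φ at each world:
  a (successors {a, b, c, d}): φ is true.
  b (successors {a}): φ is false.
  c (successors {a, d, e}): φ is false.
  d (successors {a, c, e, f, g}): φ is true.
  e (successors {c, d, f}): φ is true.
  f (successors {d, e, g}): φ is false.
  g (successors {d, f, g}): φ is false.
For instance, at f:
  At f: q \to \Diamond r is true, \Diamond r is false, so (q \to \Diamond r) \land \Diamond r is false.
    At f: q is false, \Diamond r is false, so q \to \Diamond r is true.
      At f: \Diamond r requires r at some successor in {d, e, g}.
        At d: r is false.
        At e: r is false.
        At g: r is false.
      So \Diamond r is false at f.
    At f: \Diamond r requires r at some successor in {d, e, g}.
      At d: r is false.
      At e: r is false.
      At g: r is false.
    So \Diamond r is false at f.
Satisfying worlds: {a, d, e}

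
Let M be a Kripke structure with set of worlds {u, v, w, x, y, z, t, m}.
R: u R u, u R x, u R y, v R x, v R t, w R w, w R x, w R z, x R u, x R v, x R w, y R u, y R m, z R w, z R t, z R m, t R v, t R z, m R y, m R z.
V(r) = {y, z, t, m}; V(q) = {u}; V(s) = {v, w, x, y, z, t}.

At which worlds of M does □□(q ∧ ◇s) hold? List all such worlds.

Let φ = □□(q ∧ ◇s). Evaluate φ at each world:
  u (successors {u, x, y}): φ is false.
  v (successors {x, t}): φ is false.
  w (successors {w, x, z}): φ is false.
  x (successors {u, v, w}): φ is false.
  y (successors {u, m}): φ is false.
  z (successors {w, t, m}): φ is false.
  t (successors {v, z}): φ is false.
  m (successors {y, z}): φ is false.
For instance, at u:
  At u: □□(q ∧ ◇s) requires □(q ∧ ◇s) at every successor {u, x, y}.
    □(q ∧ ◇s) fails at u, so □□(q ∧ ◇s) is false at u.
      At u: □(q ∧ ◇s) requires q ∧ ◇s at every successor {u, x, y}.
        q ∧ ◇s fails at x, so □(q ∧ ◇s) is false at u.
Satisfying worlds: none.

none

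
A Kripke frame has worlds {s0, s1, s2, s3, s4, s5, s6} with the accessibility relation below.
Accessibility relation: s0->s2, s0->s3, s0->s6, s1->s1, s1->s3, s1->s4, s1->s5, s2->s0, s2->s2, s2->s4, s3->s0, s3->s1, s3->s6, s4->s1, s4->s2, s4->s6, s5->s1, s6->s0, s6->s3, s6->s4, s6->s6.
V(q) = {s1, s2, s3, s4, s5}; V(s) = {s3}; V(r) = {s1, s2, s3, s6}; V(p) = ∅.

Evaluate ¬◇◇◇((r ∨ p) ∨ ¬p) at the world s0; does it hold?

Recall that ◇ψ holds at a world iff ψ holds at some accessible world.
At s0: ◇◇◇((r ∨ p) ∨ ¬p) is true, so ¬◇◇◇((r ∨ p) ∨ ¬p) is false.
  At s0: ◇◇◇((r ∨ p) ∨ ¬p) requires ◇◇((r ∨ p) ∨ ¬p) at some successor in {s2, s3, s6}.
    ◇◇((r ∨ p) ∨ ¬p) holds at s2, so ◇◇◇((r ∨ p) ∨ ¬p) is true at s0.
      At s2: ◇◇((r ∨ p) ∨ ¬p) requires ◇((r ∨ p) ∨ ¬p) at some successor in {s0, s2, s4}.
        ◇((r ∨ p) ∨ ¬p) holds at s0, so ◇◇((r ∨ p) ∨ ¬p) is true at s2.

No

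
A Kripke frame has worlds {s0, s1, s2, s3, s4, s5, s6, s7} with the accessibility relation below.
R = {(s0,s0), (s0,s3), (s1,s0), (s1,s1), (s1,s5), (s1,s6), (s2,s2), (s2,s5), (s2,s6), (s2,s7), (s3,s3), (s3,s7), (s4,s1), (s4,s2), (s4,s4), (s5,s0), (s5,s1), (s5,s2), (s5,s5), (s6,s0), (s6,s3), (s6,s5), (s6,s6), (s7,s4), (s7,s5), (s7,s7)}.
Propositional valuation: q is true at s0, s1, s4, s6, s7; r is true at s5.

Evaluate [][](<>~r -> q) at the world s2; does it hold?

No

At s2: [][](<>~r -> q) requires [](<>~r -> q) at every successor {s2, s5, s6, s7}.
  [](<>~r -> q) fails at s2, so [][](<>~r -> q) is false at s2.
    At s2: [](<>~r -> q) requires <>~r -> q at every successor {s2, s5, s6, s7}.
      <>~r -> q fails at s2, so [](<>~r -> q) is false at s2.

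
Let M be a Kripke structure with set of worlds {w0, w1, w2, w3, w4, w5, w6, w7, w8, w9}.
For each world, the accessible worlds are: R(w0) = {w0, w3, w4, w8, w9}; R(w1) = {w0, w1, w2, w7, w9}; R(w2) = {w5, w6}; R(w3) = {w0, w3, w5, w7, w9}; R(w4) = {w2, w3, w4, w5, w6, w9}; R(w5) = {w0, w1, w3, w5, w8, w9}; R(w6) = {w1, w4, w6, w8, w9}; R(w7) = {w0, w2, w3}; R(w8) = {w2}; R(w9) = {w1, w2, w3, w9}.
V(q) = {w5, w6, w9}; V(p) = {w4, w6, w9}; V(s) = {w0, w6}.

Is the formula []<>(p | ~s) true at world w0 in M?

Yes

At w0: []<>(p | ~s) requires <>(p | ~s) at every successor {w0, w3, w4, w8, w9}.
  At w0: <>(p | ~s) is true.
  At w3: <>(p | ~s) is true.
  At w4: <>(p | ~s) is true.
  At w8: <>(p | ~s) is true.
  At w9: <>(p | ~s) is true.
So []<>(p | ~s) is true at w0.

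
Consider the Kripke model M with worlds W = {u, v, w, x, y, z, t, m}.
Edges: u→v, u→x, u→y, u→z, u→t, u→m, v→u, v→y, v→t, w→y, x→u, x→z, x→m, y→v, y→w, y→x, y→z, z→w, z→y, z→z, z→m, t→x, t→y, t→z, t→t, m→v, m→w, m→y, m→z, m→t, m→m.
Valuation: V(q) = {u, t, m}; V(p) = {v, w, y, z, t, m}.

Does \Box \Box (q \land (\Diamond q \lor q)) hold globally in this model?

Let φ = \Box \Box (q \land (\Diamond q \lor q)). Evaluate φ at each world:
  u (successors {v, x, y, z, t, m}): φ is false.
  v (successors {u, y, t}): φ is false.
  w (successors {y}): φ is false.
  x (successors {u, z, m}): φ is false.
  y (successors {v, w, x, z}): φ is false.
  z (successors {w, y, z, m}): φ is false.
  t (successors {x, y, z, t}): φ is false.
  m (successors {v, w, y, z, t, m}): φ is false.
Detail at u (counterexample):
  At u: \Box \Box (q \land (\Diamond q \lor q)) requires \Box (q \land (\Diamond q \lor q)) at every successor {v, x, y, z, t, m}.
    \Box (q \land (\Diamond q \lor q)) fails at v, so \Box \Box (q \land (\Diamond q \lor q)) is false at u.
      At v: \Box (q \land (\Diamond q \lor q)) requires q \land (\Diamond q \lor q) at every successor {u, y, t}.
        q \land (\Diamond q \lor q) fails at y, so \Box (q \land (\Diamond q \lor q)) is false at v.

No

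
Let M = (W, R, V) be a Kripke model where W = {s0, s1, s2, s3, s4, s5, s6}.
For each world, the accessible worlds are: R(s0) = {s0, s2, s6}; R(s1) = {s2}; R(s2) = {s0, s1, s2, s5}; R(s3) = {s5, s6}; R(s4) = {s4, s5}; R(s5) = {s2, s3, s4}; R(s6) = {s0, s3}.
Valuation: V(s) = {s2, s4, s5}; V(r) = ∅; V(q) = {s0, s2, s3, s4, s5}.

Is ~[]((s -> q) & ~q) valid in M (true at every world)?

Let φ = ~[]((s -> q) & ~q). Evaluate φ at each world:
  s0 (successors {s0, s2, s6}): φ is true.
  s1 (successors {s2}): φ is true.
  s2 (successors {s0, s1, s2, s5}): φ is true.
  s3 (successors {s5, s6}): φ is true.
  s4 (successors {s4, s5}): φ is true.
  s5 (successors {s2, s3, s4}): φ is true.
  s6 (successors {s0, s3}): φ is true.
For instance, at s4:
  At s4: []((s -> q) & ~q) is false, so ~[]((s -> q) & ~q) is true.
    At s4: []((s -> q) & ~q) requires (s -> q) & ~q at every successor {s4, s5}.
      (s -> q) & ~q fails at s4, so []((s -> q) & ~q) is false at s4.

Yes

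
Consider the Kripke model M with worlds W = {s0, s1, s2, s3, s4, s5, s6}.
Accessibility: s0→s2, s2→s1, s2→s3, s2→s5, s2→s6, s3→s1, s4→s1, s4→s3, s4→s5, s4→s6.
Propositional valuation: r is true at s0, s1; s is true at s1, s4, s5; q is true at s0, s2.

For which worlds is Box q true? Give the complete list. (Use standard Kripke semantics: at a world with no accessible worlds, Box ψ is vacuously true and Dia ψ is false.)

s0, s1, s5, s6

Let φ = Box q. Evaluate φ at each world:
  s0 (successors {s2}): φ is true.
  s1 (successors ∅): φ is true.
  s2 (successors {s1, s3, s5, s6}): φ is false.
  s3 (successors {s1}): φ is false.
  s4 (successors {s1, s3, s5, s6}): φ is false.
  s5 (successors ∅): φ is true.
  s6 (successors ∅): φ is true.
For instance, at s3:
  At s3: Box q requires q at every successor {s1}.
    q fails at s1, so Box q is false at s3.
Satisfying worlds: {s0, s1, s5, s6}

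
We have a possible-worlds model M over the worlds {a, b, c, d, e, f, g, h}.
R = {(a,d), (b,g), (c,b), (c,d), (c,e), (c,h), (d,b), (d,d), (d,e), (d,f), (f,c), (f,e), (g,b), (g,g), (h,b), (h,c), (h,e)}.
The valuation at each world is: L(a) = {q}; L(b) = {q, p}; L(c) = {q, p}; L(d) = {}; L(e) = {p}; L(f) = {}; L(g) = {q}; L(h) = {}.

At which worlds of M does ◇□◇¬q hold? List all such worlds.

c, d, f, h

Recall that □ψ holds at a world iff ψ holds at every accessible world, and ◇ψ holds iff ψ holds at some accessible world.
Let φ = ◇□◇¬q. Evaluate φ at each world:
  a (successors {d}): φ is false.
  b (successors {g}): φ is false.
  c (successors {b, d, e, h}): φ is true.
  d (successors {b, d, e, f}): φ is true.
  e (successors ∅): φ is false.
  f (successors {c, e}): φ is true.
  g (successors {b, g}): φ is false.
  h (successors {b, c, e}): φ is true.
For instance, at d:
  At d: ◇□◇¬q requires □◇¬q at some successor in {b, d, e, f}.
    □◇¬q holds at e, so ◇□◇¬q is true at d.
      At e: no accessible worlds, so □◇¬q holds vacuously.
Satisfying worlds: {c, d, f, h}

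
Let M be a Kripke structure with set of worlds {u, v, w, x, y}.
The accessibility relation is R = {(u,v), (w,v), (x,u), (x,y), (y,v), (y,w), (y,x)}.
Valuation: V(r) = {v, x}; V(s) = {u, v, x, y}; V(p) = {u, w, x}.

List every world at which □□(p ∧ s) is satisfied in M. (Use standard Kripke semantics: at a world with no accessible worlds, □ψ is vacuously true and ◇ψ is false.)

Let φ = □□(p ∧ s). Evaluate φ at each world:
  u (successors {v}): φ is true.
  v (successors ∅): φ is true.
  w (successors {v}): φ is true.
  x (successors {u, y}): φ is false.
  y (successors {v, w, x}): φ is false.
For instance, at x:
  At x: □□(p ∧ s) requires □(p ∧ s) at every successor {u, y}.
    □(p ∧ s) fails at u, so □□(p ∧ s) is false at x.
      At u: □(p ∧ s) requires p ∧ s at every successor {v}.
        p ∧ s fails at v, so □(p ∧ s) is false at u.
Satisfying worlds: {u, v, w}

u, v, w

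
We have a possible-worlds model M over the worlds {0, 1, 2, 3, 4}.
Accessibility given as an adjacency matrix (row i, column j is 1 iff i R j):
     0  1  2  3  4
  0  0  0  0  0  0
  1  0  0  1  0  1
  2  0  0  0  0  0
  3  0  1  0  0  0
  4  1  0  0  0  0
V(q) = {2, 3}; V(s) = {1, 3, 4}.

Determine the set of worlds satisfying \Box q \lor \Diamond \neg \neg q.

0, 1, 2

Let φ = \Box q \lor \Diamond \neg \neg q. Evaluate φ at each world:
  0 (successors ∅): φ is true.
  1 (successors {2, 4}): φ is true.
  2 (successors ∅): φ is true.
  3 (successors {1}): φ is false.
  4 (successors {0}): φ is false.
For instance, at 1:
  At 1: \Box q is false, \Diamond \neg \neg q is true, so \Box q \lor \Diamond \neg \neg q is true.
    At 1: \Box q requires q at every successor {2, 4}.
      q fails at 4, so \Box q is false at 1.
    At 1: \Diamond \neg \neg q requires \neg \neg q at some successor in {2, 4}.
      \neg \neg q holds at 2, so \Diamond \neg \neg q is true at 1.
Satisfying worlds: {0, 1, 2}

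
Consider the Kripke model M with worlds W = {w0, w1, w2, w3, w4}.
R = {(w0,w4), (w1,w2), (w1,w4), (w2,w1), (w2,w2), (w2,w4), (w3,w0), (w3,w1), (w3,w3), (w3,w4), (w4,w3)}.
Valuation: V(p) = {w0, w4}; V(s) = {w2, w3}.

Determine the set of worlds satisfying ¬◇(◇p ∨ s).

w0

Recall that ◇ψ holds at a world iff ψ holds at some accessible world.
Let φ = ¬◇(◇p ∨ s). Evaluate φ at each world:
  w0 (successors {w4}): φ is true.
  w1 (successors {w2, w4}): φ is false.
  w2 (successors {w1, w2, w4}): φ is false.
  w3 (successors {w0, w1, w3, w4}): φ is false.
  w4 (successors {w3}): φ is false.
For instance, at w3:
  At w3: ◇(◇p ∨ s) is true, so ¬◇(◇p ∨ s) is false.
    At w3: ◇(◇p ∨ s) requires ◇p ∨ s at some successor in {w0, w1, w3, w4}.
      ◇p ∨ s holds at w0, so ◇(◇p ∨ s) is true at w3.
Satisfying worlds: {w0}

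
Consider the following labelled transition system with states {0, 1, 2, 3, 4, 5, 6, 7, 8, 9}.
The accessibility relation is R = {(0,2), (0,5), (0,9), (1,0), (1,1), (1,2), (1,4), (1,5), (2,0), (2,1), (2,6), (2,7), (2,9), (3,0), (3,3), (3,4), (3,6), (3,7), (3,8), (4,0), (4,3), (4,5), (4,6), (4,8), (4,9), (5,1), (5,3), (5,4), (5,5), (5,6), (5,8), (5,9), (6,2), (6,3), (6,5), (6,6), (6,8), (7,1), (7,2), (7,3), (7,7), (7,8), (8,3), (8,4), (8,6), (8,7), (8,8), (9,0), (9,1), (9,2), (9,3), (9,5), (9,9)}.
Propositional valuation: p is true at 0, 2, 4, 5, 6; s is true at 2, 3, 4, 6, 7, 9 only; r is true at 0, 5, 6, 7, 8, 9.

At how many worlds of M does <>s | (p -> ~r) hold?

Recall that <>ψ holds at a world iff ψ holds at some accessible world.
Let φ = <>s | (p -> ~r). Evaluate φ at each world:
  0 (successors {2, 5, 9}): φ is true.
  1 (successors {0, 1, 2, 4, 5}): φ is true.
  2 (successors {0, 1, 6, 7, 9}): φ is true.
  3 (successors {0, 3, 4, 6, 7, 8}): φ is true.
  4 (successors {0, 3, 5, 6, 8, 9}): φ is true.
  5 (successors {1, 3, 4, 5, 6, 8, 9}): φ is true.
  6 (successors {2, 3, 5, 6, 8}): φ is true.
  7 (successors {1, 2, 3, 7, 8}): φ is true.
  8 (successors {3, 4, 6, 7, 8}): φ is true.
  9 (successors {0, 1, 2, 3, 5, 9}): φ is true.
For instance, at 4:
  At 4: <>s is true, p -> ~r is true, so <>s | (p -> ~r) is true.
    At 4: <>s requires s at some successor in {0, 3, 5, 6, 8, 9}.
      s holds at 3, so <>s is true at 4.
Satisfying worlds: {0, 1, 2, 3, 4, 5, 6, 7, 8, 9}

10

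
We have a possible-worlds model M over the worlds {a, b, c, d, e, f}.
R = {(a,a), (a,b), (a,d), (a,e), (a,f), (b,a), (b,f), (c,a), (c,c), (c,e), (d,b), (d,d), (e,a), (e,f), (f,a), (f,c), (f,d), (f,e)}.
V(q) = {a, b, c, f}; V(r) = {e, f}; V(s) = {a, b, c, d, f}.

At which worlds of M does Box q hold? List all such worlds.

Let φ = Box q. Evaluate φ at each world:
  a (successors {a, b, d, e, f}): φ is false.
  b (successors {a, f}): φ is true.
  c (successors {a, c, e}): φ is false.
  d (successors {b, d}): φ is false.
  e (successors {a, f}): φ is true.
  f (successors {a, c, d, e}): φ is false.
For instance, at d:
  At d: Box q requires q at every successor {b, d}.
    q fails at d, so Box q is false at d.
Satisfying worlds: {b, e}

b, e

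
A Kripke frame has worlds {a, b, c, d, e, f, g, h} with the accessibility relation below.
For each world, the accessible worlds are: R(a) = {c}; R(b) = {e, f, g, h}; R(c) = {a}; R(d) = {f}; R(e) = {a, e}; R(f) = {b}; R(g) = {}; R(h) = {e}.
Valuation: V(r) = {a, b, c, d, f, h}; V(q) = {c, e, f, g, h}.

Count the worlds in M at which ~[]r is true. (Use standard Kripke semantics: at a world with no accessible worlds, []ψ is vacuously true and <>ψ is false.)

3

Let φ = ~[]r. Evaluate φ at each world:
  a (successors {c}): φ is false.
  b (successors {e, f, g, h}): φ is true.
  c (successors {a}): φ is false.
  d (successors {f}): φ is false.
  e (successors {a, e}): φ is true.
  f (successors {b}): φ is false.
  g (successors ∅): φ is false.
  h (successors {e}): φ is true.
For instance, at f:
  At f: []r is true, so ~[]r is false.
    At f: []r requires r at every successor {b}.
      At b: r is true.
    So []r is true at f.
Satisfying worlds: {b, e, h}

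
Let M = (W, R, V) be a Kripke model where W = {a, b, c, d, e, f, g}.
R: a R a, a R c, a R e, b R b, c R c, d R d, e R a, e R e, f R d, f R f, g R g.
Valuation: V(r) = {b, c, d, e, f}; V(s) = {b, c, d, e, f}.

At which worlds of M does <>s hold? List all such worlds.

Let φ = <>s. Evaluate φ at each world:
  a (successors {a, c, e}): φ is true.
  b (successors {b}): φ is true.
  c (successors {c}): φ is true.
  d (successors {d}): φ is true.
  e (successors {a, e}): φ is true.
  f (successors {d, f}): φ is true.
  g (successors {g}): φ is false.
For instance, at d:
  At d: <>s requires s at some successor in {d}.
    s holds at d, so <>s is true at d.
Satisfying worlds: {a, b, c, d, e, f}

a, b, c, d, e, f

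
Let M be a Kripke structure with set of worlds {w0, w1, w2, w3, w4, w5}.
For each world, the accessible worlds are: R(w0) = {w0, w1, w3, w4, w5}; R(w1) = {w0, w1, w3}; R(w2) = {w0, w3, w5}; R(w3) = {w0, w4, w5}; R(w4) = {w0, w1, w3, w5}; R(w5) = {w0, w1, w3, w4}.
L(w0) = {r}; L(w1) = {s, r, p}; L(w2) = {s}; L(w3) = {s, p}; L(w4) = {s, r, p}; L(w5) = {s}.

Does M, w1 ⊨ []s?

At w1: []s requires s at every successor {w0, w1, w3}.
  s fails at w0, so []s is false at w1.

No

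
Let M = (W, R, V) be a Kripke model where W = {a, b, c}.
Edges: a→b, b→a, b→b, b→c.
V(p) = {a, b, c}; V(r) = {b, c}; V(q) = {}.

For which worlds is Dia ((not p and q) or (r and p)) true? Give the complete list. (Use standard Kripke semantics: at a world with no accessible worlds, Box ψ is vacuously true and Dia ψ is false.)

Let φ = Dia ((not p and q) or (r and p)). Evaluate φ at each world:
  a (successors {b}): φ is true.
  b (successors {a, b, c}): φ is true.
  c (successors ∅): φ is false.
For instance, at b:
  At b: Dia ((not p and q) or (r and p)) requires (not p and q) or (r and p) at some successor in {a, b, c}.
    (not p and q) or (r and p) holds at b, so Dia ((not p and q) or (r and p)) is true at b.
Satisfying worlds: {a, b}

a, b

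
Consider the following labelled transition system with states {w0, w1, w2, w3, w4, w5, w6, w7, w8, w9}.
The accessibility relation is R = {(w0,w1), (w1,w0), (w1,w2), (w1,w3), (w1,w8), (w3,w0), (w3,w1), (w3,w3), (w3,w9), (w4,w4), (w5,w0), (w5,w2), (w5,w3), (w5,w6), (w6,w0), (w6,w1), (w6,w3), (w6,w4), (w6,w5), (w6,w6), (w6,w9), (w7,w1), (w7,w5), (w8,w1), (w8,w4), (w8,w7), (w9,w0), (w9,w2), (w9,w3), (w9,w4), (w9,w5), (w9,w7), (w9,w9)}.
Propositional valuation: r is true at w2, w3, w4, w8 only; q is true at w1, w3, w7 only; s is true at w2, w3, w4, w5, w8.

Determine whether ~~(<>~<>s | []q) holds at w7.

No

At w7: ~(<>~<>s | []q) is true, so ~~(<>~<>s | []q) is false.
  At w7: <>~<>s | []q is false, so ~(<>~<>s | []q) is true.
    At w7: <>~<>s is false, []q is false, so <>~<>s | []q is false.
      At w7: <>~<>s requires ~<>s at some successor in {w1, w5}.
        At w1: ~<>s is false.
        At w5: ~<>s is false.
      So <>~<>s is false at w7.
      At w7: []q requires q at every successor {w1, w5}.
        q fails at w5, so []q is false at w7.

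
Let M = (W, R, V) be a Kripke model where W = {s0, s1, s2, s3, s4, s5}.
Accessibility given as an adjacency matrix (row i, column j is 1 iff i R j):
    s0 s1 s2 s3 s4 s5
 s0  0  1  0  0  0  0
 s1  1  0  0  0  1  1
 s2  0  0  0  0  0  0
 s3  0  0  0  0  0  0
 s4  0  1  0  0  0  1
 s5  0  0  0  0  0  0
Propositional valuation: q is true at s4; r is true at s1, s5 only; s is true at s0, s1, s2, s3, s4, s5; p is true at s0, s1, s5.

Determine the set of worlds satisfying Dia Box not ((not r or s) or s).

Recall that Box ψ holds at a world iff ψ holds at every accessible world, and Dia ψ holds iff ψ holds at some accessible world.
Let φ = Dia Box not ((not r or s) or s). Evaluate φ at each world:
  s0 (successors {s1}): φ is false.
  s1 (successors {s0, s4, s5}): φ is true.
  s2 (successors ∅): φ is false.
  s3 (successors ∅): φ is false.
  s4 (successors {s1, s5}): φ is true.
  s5 (successors ∅): φ is false.
For instance, at s1:
  At s1: Dia Box not ((not r or s) or s) requires Box not ((not r or s) or s) at some successor in {s0, s4, s5}.
    Box not ((not r or s) or s) holds at s5, so Dia Box not ((not r or s) or s) is true at s1.
      At s5: no accessible worlds, so Box not ((not r or s) or s) holds vacuously.
Satisfying worlds: {s1, s4}

s1, s4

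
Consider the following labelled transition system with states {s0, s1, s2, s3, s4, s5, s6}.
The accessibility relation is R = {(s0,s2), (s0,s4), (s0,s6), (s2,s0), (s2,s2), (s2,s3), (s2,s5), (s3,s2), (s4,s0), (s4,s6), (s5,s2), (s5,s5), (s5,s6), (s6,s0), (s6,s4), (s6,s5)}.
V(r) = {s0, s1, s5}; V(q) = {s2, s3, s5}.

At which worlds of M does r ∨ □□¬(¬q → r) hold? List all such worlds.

Let φ = r ∨ □□¬(¬q → r). Evaluate φ at each world:
  s0 (successors {s2, s4, s6}): φ is true.
  s1 (successors ∅): φ is true.
  s2 (successors {s0, s2, s3, s5}): φ is false.
  s3 (successors {s2}): φ is false.
  s4 (successors {s0, s6}): φ is false.
  s5 (successors {s2, s5, s6}): φ is true.
  s6 (successors {s0, s4, s5}): φ is false.
For instance, at s3:
  At s3: r is false, □□¬(¬q → r) is false, so r ∨ □□¬(¬q → r) is false.
    At s3: □□¬(¬q → r) requires □¬(¬q → r) at every successor {s2}.
      □¬(¬q → r) fails at s2, so □□¬(¬q → r) is false at s3.
Satisfying worlds: {s0, s1, s5}

s0, s1, s5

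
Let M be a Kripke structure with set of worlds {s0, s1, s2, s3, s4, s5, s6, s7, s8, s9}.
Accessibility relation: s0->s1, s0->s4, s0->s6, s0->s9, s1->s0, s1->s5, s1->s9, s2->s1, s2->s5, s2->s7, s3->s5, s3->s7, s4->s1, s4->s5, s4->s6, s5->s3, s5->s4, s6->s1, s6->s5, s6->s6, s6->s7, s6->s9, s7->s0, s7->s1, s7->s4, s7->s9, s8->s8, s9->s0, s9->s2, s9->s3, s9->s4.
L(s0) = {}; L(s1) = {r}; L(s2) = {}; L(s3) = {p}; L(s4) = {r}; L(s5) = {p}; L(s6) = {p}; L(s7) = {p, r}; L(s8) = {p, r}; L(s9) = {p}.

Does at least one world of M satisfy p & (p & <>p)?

Yes

Let φ = p & (p & <>p). Evaluate φ at each world:
  s0 (successors {s1, s4, s6, s9}): φ is false.
  s1 (successors {s0, s5, s9}): φ is false.
  s2 (successors {s1, s5, s7}): φ is false.
  s3 (successors {s5, s7}): φ is true.
  s4 (successors {s1, s5, s6}): φ is false.
  s5 (successors {s3, s4}): φ is true.
  s6 (successors {s1, s5, s6, s7, s9}): φ is true.
  s7 (successors {s0, s1, s4, s9}): φ is true.
  s8 (successors {s8}): φ is true.
  s9 (successors {s0, s2, s3, s4}): φ is true.
Detail at s3 (witness):
  At s3: p is true, p & <>p is true, so p & (p & <>p) is true.
    At s3: p is true, <>p is true, so p & <>p is true.
      At s3: <>p requires p at some successor in {s5, s7}.
        p holds at s5, so <>p is true at s3.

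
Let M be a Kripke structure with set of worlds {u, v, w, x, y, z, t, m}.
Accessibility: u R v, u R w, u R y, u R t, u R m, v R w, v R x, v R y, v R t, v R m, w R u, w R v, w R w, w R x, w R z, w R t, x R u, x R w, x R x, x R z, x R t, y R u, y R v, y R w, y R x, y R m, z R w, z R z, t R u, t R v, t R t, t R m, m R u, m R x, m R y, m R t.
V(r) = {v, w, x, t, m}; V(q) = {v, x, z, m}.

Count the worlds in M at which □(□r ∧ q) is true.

Recall that □ψ holds at a world iff ψ holds at every accessible world, and ◇ψ holds iff ψ holds at some accessible world.
Let φ = □(□r ∧ q). Evaluate φ at each world:
  u (successors {v, w, y, t, m}): φ is false.
  v (successors {w, x, y, t, m}): φ is false.
  w (successors {u, v, w, x, z, t}): φ is false.
  x (successors {u, w, x, z, t}): φ is false.
  y (successors {u, v, w, x, m}): φ is false.
  z (successors {w, z}): φ is false.
  t (successors {u, v, t, m}): φ is false.
  m (successors {u, x, y, t}): φ is false.
For instance, at y:
  At y: □(□r ∧ q) requires □r ∧ q at every successor {u, v, w, x, m}.
    □r ∧ q fails at u, so □(□r ∧ q) is false at y.
      At u: □r is false, q is false, so □r ∧ q is false.
Satisfying worlds: none.

0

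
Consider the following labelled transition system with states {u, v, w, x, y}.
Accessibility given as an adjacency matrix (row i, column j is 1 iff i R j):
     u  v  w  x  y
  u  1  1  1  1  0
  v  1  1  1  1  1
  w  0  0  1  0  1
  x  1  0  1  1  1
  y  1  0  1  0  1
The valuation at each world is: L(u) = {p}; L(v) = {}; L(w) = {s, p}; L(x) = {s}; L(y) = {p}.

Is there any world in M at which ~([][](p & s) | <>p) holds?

No

Let φ = ~([][](p & s) | <>p). Evaluate φ at each world:
  u (successors {u, v, w, x}): φ is false.
  v (successors {u, v, w, x, y}): φ is false.
  w (successors {w, y}): φ is false.
  x (successors {u, w, x, y}): φ is false.
  y (successors {u, w, y}): φ is false.
For instance, at u:
  At u: [][](p & s) | <>p is true, so ~([][](p & s) | <>p) is false.
    At u: [][](p & s) is false, <>p is true, so [][](p & s) | <>p is true.
      At u: [][](p & s) requires [](p & s) at every successor {u, v, w, x}.
        [](p & s) fails at u, so [][](p & s) is false at u.
      At u: <>p requires p at some successor in {u, v, w, x}.
        p holds at u, so <>p is true at u.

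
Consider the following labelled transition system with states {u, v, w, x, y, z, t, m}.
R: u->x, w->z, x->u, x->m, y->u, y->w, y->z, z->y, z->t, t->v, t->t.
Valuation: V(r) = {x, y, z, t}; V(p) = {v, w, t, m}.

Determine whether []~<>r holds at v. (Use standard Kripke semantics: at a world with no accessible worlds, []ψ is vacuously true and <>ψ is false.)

Yes

At v: no accessible worlds, so []~<>r holds vacuously.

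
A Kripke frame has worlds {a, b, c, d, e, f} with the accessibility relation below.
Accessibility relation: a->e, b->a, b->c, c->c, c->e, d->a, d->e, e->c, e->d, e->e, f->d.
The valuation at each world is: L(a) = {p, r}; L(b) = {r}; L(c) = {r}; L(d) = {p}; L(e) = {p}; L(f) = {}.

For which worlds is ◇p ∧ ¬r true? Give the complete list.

d, e, f

Let φ = ◇p ∧ ¬r. Evaluate φ at each world:
  a (successors {e}): φ is false.
  b (successors {a, c}): φ is false.
  c (successors {c, e}): φ is false.
  d (successors {a, e}): φ is true.
  e (successors {c, d, e}): φ is true.
  f (successors {d}): φ is true.
For instance, at a:
  At a: ◇p is true, ¬r is false, so ◇p ∧ ¬r is false.
    At a: ◇p requires p at some successor in {e}.
      p holds at e, so ◇p is true at a.
Satisfying worlds: {d, e, f}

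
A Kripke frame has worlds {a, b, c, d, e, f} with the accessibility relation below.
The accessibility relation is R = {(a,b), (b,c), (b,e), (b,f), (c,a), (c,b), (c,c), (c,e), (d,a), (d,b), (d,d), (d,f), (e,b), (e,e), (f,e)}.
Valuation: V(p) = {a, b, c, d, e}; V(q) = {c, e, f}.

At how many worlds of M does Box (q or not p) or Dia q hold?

5

Recall that Box ψ holds at a world iff ψ holds at every accessible world, and Dia ψ holds iff ψ holds at some accessible world.
Let φ = Box (q or not p) or Dia q. Evaluate φ at each world:
  a (successors {b}): φ is false.
  b (successors {c, e, f}): φ is true.
  c (successors {a, b, c, e}): φ is true.
  d (successors {a, b, d, f}): φ is true.
  e (successors {b, e}): φ is true.
  f (successors {e}): φ is true.
For instance, at a:
  At a: Box (q or not p) is false, Dia q is false, so Box (q or not p) or Dia q is false.
    At a: Box (q or not p) requires q or not p at every successor {b}.
      q or not p fails at b, so Box (q or not p) is false at a.
    At a: Dia q requires q at some successor in {b}.
      At b: q is false.
    So Dia q is false at a.
Satisfying worlds: {b, c, d, e, f}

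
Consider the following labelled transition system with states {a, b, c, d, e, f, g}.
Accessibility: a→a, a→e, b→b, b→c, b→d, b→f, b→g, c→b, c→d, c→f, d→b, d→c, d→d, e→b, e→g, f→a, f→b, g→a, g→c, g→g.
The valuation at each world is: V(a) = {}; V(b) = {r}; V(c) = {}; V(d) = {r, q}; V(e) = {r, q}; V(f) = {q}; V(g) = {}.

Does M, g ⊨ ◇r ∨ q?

No

Recall that ◇ψ holds at a world iff ψ holds at some accessible world.
At g: ◇r is false, q is false, so ◇r ∨ q is false.
  At g: ◇r requires r at some successor in {a, c, g}.
    At a: r is false.
    At c: r is false.
    At g: r is false.
  So ◇r is false at g.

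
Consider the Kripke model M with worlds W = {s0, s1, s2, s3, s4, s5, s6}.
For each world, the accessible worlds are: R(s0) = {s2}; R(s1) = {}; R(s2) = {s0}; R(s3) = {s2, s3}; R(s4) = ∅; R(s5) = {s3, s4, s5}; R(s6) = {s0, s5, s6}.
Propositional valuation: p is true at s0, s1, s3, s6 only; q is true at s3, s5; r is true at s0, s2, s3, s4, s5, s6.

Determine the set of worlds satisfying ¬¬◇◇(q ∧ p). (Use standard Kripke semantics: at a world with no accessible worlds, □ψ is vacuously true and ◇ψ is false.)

Let φ = ¬¬◇◇(q ∧ p). Evaluate φ at each world:
  s0 (successors {s2}): φ is false.
  s1 (successors ∅): φ is false.
  s2 (successors {s0}): φ is false.
  s3 (successors {s2, s3}): φ is true.
  s4 (successors ∅): φ is false.
  s5 (successors {s3, s4, s5}): φ is true.
  s6 (successors {s0, s5, s6}): φ is true.
For instance, at s6:
  At s6: ¬◇◇(q ∧ p) is false, so ¬¬◇◇(q ∧ p) is true.
    At s6: ◇◇(q ∧ p) is true, so ¬◇◇(q ∧ p) is false.
      At s6: ◇◇(q ∧ p) requires ◇(q ∧ p) at some successor in {s0, s5, s6}.
        ◇(q ∧ p) holds at s5, so ◇◇(q ∧ p) is true at s6.
Satisfying worlds: {s3, s5, s6}

s3, s5, s6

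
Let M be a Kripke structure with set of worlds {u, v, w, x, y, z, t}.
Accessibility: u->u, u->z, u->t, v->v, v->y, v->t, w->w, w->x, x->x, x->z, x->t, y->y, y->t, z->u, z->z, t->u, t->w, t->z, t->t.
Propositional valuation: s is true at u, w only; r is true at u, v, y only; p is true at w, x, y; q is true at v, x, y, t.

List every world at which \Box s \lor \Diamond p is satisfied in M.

Recall that \Box ψ holds at a world iff ψ holds at every accessible world, and \Diamond ψ holds iff ψ holds at some accessible world.
Let φ = \Box s \lor \Diamond p. Evaluate φ at each world:
  u (successors {u, z, t}): φ is false.
  v (successors {v, y, t}): φ is true.
  w (successors {w, x}): φ is true.
  x (successors {x, z, t}): φ is true.
  y (successors {y, t}): φ is true.
  z (successors {u, z}): φ is false.
  t (successors {u, w, z, t}): φ is true.
For instance, at x:
  At x: \Box s is false, \Diamond p is true, so \Box s \lor \Diamond p is true.
    At x: \Box s requires s at every successor {x, z, t}.
      s fails at x, so \Box s is false at x.
    At x: \Diamond p requires p at some successor in {x, z, t}.
      p holds at x, so \Diamond p is true at x.
Satisfying worlds: {v, w, x, y, t}

v, w, x, y, t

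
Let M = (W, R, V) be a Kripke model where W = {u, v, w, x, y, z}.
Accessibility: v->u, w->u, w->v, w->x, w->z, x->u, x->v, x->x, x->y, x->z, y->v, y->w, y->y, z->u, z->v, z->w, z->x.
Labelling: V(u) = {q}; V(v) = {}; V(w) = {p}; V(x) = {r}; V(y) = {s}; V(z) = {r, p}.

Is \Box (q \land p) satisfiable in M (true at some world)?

Recall that \Box ψ holds at a world iff ψ holds at every accessible world, and \Diamond ψ holds iff ψ holds at some accessible world.
Let φ = \Box (q \land p). Evaluate φ at each world:
  u (successors ∅): φ is true.
  v (successors {u}): φ is false.
  w (successors {u, v, x, z}): φ is false.
  x (successors {u, v, x, y, z}): φ is false.
  y (successors {v, w, y}): φ is false.
  z (successors {u, v, w, x}): φ is false.
Detail at u (witness):
  At u: no accessible worlds, so \Box (q \land p) holds vacuously.

Yes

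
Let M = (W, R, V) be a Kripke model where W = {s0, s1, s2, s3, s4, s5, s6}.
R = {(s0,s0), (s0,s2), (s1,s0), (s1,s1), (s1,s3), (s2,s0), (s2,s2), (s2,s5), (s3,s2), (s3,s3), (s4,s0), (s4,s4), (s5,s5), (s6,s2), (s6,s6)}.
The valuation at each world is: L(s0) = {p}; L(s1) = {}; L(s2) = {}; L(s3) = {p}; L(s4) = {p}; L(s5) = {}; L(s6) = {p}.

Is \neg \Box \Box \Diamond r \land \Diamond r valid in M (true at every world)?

No

Recall that \Box ψ holds at a world iff ψ holds at every accessible world, and \Diamond ψ holds iff ψ holds at some accessible world.
Let φ = \neg \Box \Box \Diamond r \land \Diamond r. Evaluate φ at each world:
  s0 (successors {s0, s2}): φ is false.
  s1 (successors {s0, s1, s3}): φ is false.
  s2 (successors {s0, s2, s5}): φ is false.
  s3 (successors {s2, s3}): φ is false.
  s4 (successors {s0, s4}): φ is false.
  s5 (successors {s5}): φ is false.
  s6 (successors {s2, s6}): φ is false.
Detail at s0 (counterexample):
  At s0: \neg \Box \Box \Diamond r is true, \Diamond r is false, so \neg \Box \Box \Diamond r \land \Diamond r is false.
    At s0: \Box \Box \Diamond r is false, so \neg \Box \Box \Diamond r is true.
      At s0: \Box \Box \Diamond r requires \Box \Diamond r at every successor {s0, s2}.
        \Box \Diamond r fails at s0, so \Box \Box \Diamond r is false at s0.
    At s0: \Diamond r requires r at some successor in {s0, s2}.
      At s0: r is false.
      At s2: r is false.
    So \Diamond r is false at s0.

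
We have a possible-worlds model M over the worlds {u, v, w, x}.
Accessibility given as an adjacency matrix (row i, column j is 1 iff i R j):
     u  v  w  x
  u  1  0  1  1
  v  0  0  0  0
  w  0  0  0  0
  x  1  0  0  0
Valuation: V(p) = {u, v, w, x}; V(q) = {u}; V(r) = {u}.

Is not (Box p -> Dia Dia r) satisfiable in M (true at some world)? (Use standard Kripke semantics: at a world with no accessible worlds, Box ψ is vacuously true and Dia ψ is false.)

Let φ = not (Box p -> Dia Dia r). Evaluate φ at each world:
  u (successors {u, w, x}): φ is false.
  v (successors ∅): φ is true.
  w (successors ∅): φ is true.
  x (successors {u}): φ is false.
Detail at v (witness):
  At v: Box p -> Dia Dia r is false, so not (Box p -> Dia Dia r) is true.
    At v: Box p is true, Dia Dia r is false, so Box p -> Dia Dia r is false.
      At v: no accessible worlds, so Box p holds vacuously.
      At v: no accessible worlds, so Dia Dia r is false.

Yes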